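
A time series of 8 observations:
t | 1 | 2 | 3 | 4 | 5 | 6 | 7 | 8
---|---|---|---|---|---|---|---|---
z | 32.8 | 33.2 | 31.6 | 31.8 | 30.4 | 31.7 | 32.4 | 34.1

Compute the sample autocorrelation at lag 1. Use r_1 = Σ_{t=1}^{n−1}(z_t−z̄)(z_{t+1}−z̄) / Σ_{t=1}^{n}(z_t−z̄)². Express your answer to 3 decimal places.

Mean z̄ = (32.8 + 33.2 + 31.6 + 31.8 + 30.4 + 31.7 + 32.4 + 34.1)/8 = 32.2500
Numerator Σ_{t=1}^{7}(z_t−z̄)(z_{t+1}−z̄) = 2.2425
Denominator Σ(z_t−z̄)² = 9.0000
r_1 = 2.2425 / 9.0000 = 0.249

0.249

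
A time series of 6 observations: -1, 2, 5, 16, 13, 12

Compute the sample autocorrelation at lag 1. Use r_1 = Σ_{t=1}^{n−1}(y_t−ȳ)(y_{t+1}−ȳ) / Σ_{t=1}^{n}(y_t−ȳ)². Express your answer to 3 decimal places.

Mean ȳ = (-1 + 2 + 5 + 16 + 13 + 12)/6 = 7.8333
Numerator Σ_{t=1}^{5}(y_t−ȳ)(y_{t+1}−ȳ) = 108.6389
Denominator Σ(y_t−ȳ)² = 230.8333
r_1 = 108.6389 / 230.8333 = 0.471

0.471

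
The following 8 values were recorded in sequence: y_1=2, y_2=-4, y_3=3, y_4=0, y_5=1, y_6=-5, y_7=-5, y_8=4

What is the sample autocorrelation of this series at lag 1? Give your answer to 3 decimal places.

-0.269

Mean ȳ = (2 − 4 + 3 + 0 + 1 − 5 − 5 + 4)/8 = -0.5000
Deviations from mean: 2.5000, -3.5000, 3.5000, 0.5000, 1.5000, -4.5000, -4.5000, 4.5000
Σ(y_t−ȳ)(y_{t+1}−ȳ) = (-8.7500) + (-12.2500) + (1.7500) + (0.7500) + (-6.7500) + (20.2500) + (-20.2500) = -25.2500
Denominator Σ(y_t−ȳ)² = 94.0000
r_1 = -25.2500 / 94.0000 = -0.269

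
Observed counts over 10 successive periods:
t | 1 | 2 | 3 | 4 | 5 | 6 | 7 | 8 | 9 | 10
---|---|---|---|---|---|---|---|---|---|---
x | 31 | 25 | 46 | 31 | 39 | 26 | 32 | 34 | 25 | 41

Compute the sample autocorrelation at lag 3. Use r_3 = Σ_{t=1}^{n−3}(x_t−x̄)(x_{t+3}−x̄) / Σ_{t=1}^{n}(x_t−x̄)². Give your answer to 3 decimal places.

-0.173

Mean x̄ = (31 + 25 + 46 + 31 + 39 + 26 + 32 + 34 + 25 + 41)/10 = 33.0000
Σ(x_t−x̄)(x_{t+3}−x̄) = (4.0000) + (-48.0000) + (-91.0000) + (2.0000) + (6.0000) + (56.0000) + (-8.0000) = -79.0000
Denominator Σ(x_t−x̄)² = 456.0000
r_3 = -79.0000 / 456.0000 = -0.173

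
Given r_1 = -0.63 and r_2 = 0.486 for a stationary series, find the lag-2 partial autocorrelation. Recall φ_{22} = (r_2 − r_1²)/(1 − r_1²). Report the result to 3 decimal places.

0.148

φ_{22} = (r_2 − r_1²) / (1 − r_1²)
r_1² = (-0.63)² = 0.3969
Numerator = 0.486 − 0.3969 = 0.0891; denominator = 1 − 0.3969 = 0.6031
φ_{22} = 0.0891 / 0.6031 = 0.148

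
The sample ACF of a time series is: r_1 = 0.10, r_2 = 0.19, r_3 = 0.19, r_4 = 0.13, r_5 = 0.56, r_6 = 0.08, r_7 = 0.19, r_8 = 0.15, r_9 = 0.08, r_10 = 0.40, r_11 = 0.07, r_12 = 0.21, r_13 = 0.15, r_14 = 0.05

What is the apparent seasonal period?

5

The largest autocorrelation is r_5 = 0.56, with a weaker echo at lag 10 (0.40); the remaining lags stay at or below 0.21.
The dominant spike at lag 5 indicates a seasonal period of 5.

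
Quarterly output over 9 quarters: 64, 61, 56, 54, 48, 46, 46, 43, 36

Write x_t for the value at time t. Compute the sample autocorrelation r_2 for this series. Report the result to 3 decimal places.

0.296

Mean x̄ = (64 + 61 + 56 + 54 + 48 + 46 + 46 + 43 + 36)/9 = 50.4444
Σ(x_t−x̄)(x_{t+2}−x̄) = (75.3086) + (37.5309) + (-13.5802) + (-15.8025) + (10.8642) + (33.0864) + (64.1975) = 191.6049
Denominator Σ(x_t−x̄)² = 648.2222
r_2 = 191.6049 / 648.2222 = 0.296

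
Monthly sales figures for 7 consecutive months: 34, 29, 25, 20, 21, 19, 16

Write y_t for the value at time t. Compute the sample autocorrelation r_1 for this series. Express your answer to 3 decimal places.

0.481

Mean ȳ = (34 + 29 + 25 + 20 + 21 + 19 + 16)/7 = 23.4286
Deviations from mean: 10.5714, 5.5714, 1.5714, -3.4286, -2.4286, -4.4286, -7.4286
Numerator Σ_{t=1}^{6}(y_t−ȳ)(y_{t+1}−ȳ) = 114.2449
Denominator Σ(y_t−ȳ)² = 237.7143
r_1 = 114.2449 / 237.7143 = 0.481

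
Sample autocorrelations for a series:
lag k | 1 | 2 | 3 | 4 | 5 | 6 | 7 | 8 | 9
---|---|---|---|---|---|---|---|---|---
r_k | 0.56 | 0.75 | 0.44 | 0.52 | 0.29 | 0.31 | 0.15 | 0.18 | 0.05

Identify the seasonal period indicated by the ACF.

2

The largest autocorrelation is r_2 = 0.75; the remaining lags stay at or below 0.56.
The dominant spike at lag 2 indicates a seasonal period of 2.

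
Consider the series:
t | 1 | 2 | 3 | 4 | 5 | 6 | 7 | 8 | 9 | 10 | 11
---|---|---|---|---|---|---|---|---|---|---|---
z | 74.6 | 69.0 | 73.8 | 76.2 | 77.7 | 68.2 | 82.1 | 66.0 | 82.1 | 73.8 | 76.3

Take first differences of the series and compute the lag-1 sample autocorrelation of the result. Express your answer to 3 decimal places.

-0.848

First differences Δz: -5.6, 4.8, 2.4, 1.5, -9.5, 13.9, -16.1, 16.1, -8.3, 2.5
Mean of differences = 0.1700
Numerator Σ(Δz_t−Δz̄)(Δz_{t+1}−Δz̄) = -796.2849
Denominator Σ(Δz_t−Δz̄)² = 939.1410
r_1(Δz) = -796.2849 / 939.1410 = -0.848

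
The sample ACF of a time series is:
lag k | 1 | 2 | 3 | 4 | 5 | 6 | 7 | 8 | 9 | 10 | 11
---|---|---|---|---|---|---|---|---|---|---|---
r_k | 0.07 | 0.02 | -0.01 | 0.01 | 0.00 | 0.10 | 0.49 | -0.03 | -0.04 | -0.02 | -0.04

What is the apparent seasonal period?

The largest autocorrelation is r_7 = 0.49; the remaining lags stay at or below 0.10.
The dominant spike at lag 7 indicates a seasonal period of 7.

7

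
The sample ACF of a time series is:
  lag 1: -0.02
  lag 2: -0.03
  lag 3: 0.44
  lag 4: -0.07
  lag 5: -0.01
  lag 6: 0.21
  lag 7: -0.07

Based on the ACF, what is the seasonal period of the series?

3

The largest autocorrelation is r_3 = 0.44, with a weaker echo at lag 6 (0.21); the remaining lags stay at or below -0.01.
The dominant spike at lag 3 indicates a seasonal period of 3.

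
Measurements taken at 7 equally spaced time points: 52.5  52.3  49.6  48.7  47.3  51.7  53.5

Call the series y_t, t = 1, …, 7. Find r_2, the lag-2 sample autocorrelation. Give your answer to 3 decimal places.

Mean ȳ = (52.5 + 52.3 + 49.6 + 48.7 + 47.3 + 51.7 + 53.5)/7 = 50.8000
Deviations from mean: 1.7000, 1.5000, -1.2000, -2.1000, -3.5000, 0.9000, 2.7000
Numerator Σ_{t=1}^{5}(y_t−ȳ)(y_{t+2}−ȳ) = -12.3300
Denominator Σ(y_t−ȳ)² = 31.3400
r_2 = -12.3300 / 31.3400 = -0.393

-0.393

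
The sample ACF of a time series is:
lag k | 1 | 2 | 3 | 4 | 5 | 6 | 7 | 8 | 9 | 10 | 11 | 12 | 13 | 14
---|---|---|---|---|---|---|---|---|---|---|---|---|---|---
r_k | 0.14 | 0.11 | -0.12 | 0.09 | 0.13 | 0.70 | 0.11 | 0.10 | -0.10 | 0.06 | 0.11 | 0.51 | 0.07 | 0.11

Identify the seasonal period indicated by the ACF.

6

The largest autocorrelation is r_6 = 0.70, with a weaker echo at lag 12 (0.51); the remaining lags stay at or below 0.14.
The dominant spike at lag 6 indicates a seasonal period of 6.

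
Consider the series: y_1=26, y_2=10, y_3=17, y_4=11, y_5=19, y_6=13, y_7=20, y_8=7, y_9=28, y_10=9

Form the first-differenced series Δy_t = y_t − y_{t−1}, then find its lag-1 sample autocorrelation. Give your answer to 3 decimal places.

-0.717

First differences Δy: -16, 7, -6, 8, -6, 7, -13, 21, -19
Mean of differences = -1.8889
Numerator Σ(Δy_t−Δȳ)(Δy_{t+1}−Δȳ) = -1024.5679
Denominator Σ(Δy_t−Δȳ)² = 1428.8889
r_1(Δy) = -1024.5679 / 1428.8889 = -0.717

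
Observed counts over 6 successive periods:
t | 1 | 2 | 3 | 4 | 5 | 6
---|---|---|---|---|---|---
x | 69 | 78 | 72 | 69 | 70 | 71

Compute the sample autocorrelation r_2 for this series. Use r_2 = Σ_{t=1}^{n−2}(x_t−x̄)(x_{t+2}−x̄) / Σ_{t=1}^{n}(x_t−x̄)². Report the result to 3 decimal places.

-0.296

Mean x̄ = (69 + 78 + 72 + 69 + 70 + 71)/6 = 71.5000
Deviations from mean: -2.5000, 6.5000, 0.5000, -2.5000, -1.5000, -0.5000
Σ(x_t−x̄)(x_{t+2}−x̄) = (-1.2500) + (-16.2500) + (-0.7500) + (1.2500) = -17.0000
Denominator Σ(x_t−x̄)² = 57.5000
r_2 = -17.0000 / 57.5000 = -0.296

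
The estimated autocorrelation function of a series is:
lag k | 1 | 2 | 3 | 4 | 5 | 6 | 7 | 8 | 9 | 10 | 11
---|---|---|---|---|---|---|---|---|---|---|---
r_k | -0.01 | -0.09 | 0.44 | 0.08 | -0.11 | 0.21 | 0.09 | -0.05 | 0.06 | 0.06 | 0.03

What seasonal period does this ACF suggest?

3

The largest autocorrelation is r_3 = 0.44, with a weaker echo at lag 6 (0.21); the remaining lags stay at or below 0.09.
The dominant spike at lag 3 indicates a seasonal period of 3.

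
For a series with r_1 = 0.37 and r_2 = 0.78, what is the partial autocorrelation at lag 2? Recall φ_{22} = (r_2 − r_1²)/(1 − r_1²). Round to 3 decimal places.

φ_{22} = (r_2 − r_1²) / (1 − r_1²)
r_1² = (0.37)² = 0.1369
Numerator = 0.78 − 0.1369 = 0.6431; denominator = 1 − 0.1369 = 0.8631
φ_{22} = 0.6431 / 0.8631 = 0.745

0.745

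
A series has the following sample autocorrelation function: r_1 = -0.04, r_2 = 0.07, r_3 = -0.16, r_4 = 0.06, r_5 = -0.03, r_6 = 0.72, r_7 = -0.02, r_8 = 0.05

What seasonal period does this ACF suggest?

6

The largest autocorrelation is r_6 = 0.72; the remaining lags stay at or below 0.07.
The dominant spike at lag 6 indicates a seasonal period of 6.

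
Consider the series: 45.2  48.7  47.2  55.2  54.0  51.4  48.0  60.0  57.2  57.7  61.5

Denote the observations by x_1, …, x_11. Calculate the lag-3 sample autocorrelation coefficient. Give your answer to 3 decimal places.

0.039

Mean x̄ = (45.2 + 48.7 + 47.2 + 55.2 + 54.0 + 51.4 + 48.0 + 60.0 + 57.2 + 57.7 + 61.5)/11 = 53.2818
Numerator Σ_{t=1}^{8}(x_t−x̄)(x_{t+3}−x̄) = 11.8472
Denominator Σ(x_t−x̄)² = 306.4764
r_3 = 11.8472 / 306.4764 = 0.039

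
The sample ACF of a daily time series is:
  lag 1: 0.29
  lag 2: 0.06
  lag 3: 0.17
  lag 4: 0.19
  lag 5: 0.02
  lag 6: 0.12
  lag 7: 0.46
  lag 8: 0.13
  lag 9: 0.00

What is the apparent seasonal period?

7

The largest autocorrelation is r_7 = 0.46; the remaining lags stay at or below 0.29. The elevated value at lag 1 (0.29), dropping to 0.06 at lag 2, reflects decaying short-term dependence rather than seasonality.
The dominant spike at lag 7 indicates a seasonal period of 7.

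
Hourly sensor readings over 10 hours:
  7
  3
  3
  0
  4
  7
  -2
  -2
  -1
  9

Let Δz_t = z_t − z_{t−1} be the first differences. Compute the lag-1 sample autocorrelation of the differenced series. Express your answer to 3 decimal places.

-0.070

First differences Δz: -4, 0, -3, 4, 3, -9, 0, 1, 10
Mean of differences = 0.2222
Numerator Σ(Δz_t−Δz̄)(Δz_{t+1}−Δz̄) = -16.1605
Denominator Σ(Δz_t−Δz̄)² = 231.5556
r_1(Δz) = -16.1605 / 231.5556 = -0.070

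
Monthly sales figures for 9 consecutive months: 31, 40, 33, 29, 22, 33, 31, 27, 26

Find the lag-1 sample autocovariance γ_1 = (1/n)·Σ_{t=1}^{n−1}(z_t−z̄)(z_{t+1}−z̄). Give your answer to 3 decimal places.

Mean z̄ = (31 + 40 + 33 + 29 + 22 + 33 + 31 + 27 + 26)/9 = 30.2222
Σ_{t=1}^{8}(z_t−z̄)(z_{t+1}−z̄) = 31.8395
γ_1 = 31.8395 / 9 = 3.538

3.538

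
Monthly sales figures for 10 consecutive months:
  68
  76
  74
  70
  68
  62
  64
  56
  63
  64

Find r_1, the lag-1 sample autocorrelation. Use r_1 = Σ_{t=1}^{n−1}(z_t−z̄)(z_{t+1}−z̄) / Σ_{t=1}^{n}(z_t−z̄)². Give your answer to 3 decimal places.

Mean z̄ = (68 + 76 + 74 + 70 + 68 + 62 + 64 + 56 + 63 + 64)/10 = 66.5000
Numerator Σ_{t=1}^{9}(z_t−z̄)(z_{t+1}−z̄) = 193.2500
Denominator Σ(z_t−z̄)² = 318.5000
r_1 = 193.2500 / 318.5000 = 0.607

0.607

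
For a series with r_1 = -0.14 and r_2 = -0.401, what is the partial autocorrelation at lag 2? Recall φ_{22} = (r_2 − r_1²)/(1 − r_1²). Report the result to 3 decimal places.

-0.429

φ_{22} = (r_2 − r_1²) / (1 − r_1²)
r_1² = (-0.14)² = 0.0196
Numerator = -0.401 − 0.0196 = -0.4206; denominator = 1 − 0.0196 = 0.9804
φ_{22} = -0.4206 / 0.9804 = -0.429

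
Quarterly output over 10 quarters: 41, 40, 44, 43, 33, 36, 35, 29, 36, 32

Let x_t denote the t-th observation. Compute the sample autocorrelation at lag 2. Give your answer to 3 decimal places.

0.316

Mean x̄ = (41 + 40 + 44 + 43 + 33 + 36 + 35 + 29 + 36 + 32)/10 = 36.9000
Numerator Σ_{t=1}^{8}(x_t−x̄)(x_{t+2}−x̄) = 69.7800
Denominator Σ(x_t−x̄)² = 220.9000
r_2 = 69.7800 / 220.9000 = 0.316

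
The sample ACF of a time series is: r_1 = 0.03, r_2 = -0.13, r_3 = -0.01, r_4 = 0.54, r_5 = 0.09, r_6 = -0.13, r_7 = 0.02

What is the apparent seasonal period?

4

The largest autocorrelation is r_4 = 0.54; the remaining lags stay at or below 0.09.
The dominant spike at lag 4 indicates a seasonal period of 4.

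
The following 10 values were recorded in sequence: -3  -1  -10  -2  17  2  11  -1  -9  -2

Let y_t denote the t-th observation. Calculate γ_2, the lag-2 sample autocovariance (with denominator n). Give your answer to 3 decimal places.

-5.748

Mean ȳ = (-3 − 1 − 10 − 2 + 17 + 2 + 11 − 1 − 9 − 2)/10 = 0.2000
Σ_{t=1}^{8}(y_t−ȳ)(y_{t+2}−ȳ) = -57.4800
γ_2 = -57.4800 / 10 = -5.748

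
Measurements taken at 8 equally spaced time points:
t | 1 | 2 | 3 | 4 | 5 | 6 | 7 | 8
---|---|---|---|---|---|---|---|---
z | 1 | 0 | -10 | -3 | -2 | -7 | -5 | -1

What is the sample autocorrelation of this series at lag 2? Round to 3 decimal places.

Mean z̄ = (1 + 0 − 10 − 3 − 2 − 7 − 5 − 1)/8 = -3.3750
Deviations from mean: 4.3750, 3.3750, -6.6250, 0.3750, 1.3750, -3.6250, -1.6250, 2.3750
Σ(z_t−z̄)(z_{t+2}−z̄) = (-28.9844) + (1.2656) + (-9.1094) + (-1.3594) + (-2.2344) + (-8.6094) = -49.0313
Denominator Σ(z_t−z̄)² = 97.8750
r_2 = -49.0313 / 97.8750 = -0.501

-0.501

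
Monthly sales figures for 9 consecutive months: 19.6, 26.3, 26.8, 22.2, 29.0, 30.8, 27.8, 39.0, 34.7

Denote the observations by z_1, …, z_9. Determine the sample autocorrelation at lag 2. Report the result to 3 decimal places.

0.117

Mean z̄ = (19.6 + 26.3 + 26.8 + 22.2 + 29.0 + 30.8 + 27.8 + 39.0 + 34.7)/9 = 28.4667
Σ(z_t−z̄)(z_{t+2}−z̄) = (14.7778) + (13.5778) + (-0.8889) + (-14.6222) + (-0.3556) + (24.5778) + (-4.1556) = 32.9111
Denominator Σ(z_t−z̄)² = 281.3400
r_2 = 32.9111 / 281.3400 = 0.117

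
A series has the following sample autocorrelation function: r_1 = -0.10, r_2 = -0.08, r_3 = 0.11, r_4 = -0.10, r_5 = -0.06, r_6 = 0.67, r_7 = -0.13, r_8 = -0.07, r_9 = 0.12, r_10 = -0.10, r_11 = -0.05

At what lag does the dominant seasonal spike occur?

6

The largest autocorrelation is r_6 = 0.67; the remaining lags stay at or below 0.12.
The dominant spike at lag 6 indicates a seasonal period of 6.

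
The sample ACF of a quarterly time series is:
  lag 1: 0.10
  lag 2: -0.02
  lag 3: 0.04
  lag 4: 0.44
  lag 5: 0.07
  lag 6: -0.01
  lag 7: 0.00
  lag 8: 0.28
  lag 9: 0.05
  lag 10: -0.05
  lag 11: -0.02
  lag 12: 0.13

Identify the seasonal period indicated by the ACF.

4

The largest autocorrelation is r_4 = 0.44, with a weaker echo at lag 8 (0.28); the remaining lags stay at or below 0.13.
The dominant spike at lag 4 indicates a seasonal period of 4.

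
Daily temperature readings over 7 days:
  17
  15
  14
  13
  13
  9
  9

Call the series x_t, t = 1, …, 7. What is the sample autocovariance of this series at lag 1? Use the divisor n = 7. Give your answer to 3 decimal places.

3.691

Mean x̄ = (17 + 15 + 14 + 13 + 13 + 9 + 9)/7 = 12.8571
Deviations: 4.1429, 2.1429, 1.1429, 0.1429, 0.1429, -3.8571, -3.8571
Σ_{t=1}^{6}(x_t−x̄)(x_{t+1}−x̄) = 25.8367
γ_1 = 25.8367 / 7 = 3.691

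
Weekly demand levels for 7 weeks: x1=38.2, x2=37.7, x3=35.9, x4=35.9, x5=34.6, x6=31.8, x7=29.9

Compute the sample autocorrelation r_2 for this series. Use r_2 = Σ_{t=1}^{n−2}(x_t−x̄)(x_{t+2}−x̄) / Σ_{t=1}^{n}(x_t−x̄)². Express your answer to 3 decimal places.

Mean x̄ = (38.2 + 37.7 + 35.9 + 35.9 + 34.6 + 31.8 + 29.9)/7 = 34.8571
Deviations from mean: 3.3429, 2.8429, 1.0429, 1.0429, -0.2571, -3.0571, -4.9571
Σ(x_t−x̄)(x_{t+2}−x̄) = (3.4861) + (2.9647) + (-0.2682) + (-3.1882) + (1.2747) = 4.2692
Denominator Σ(x_t−x̄)² = 55.4171
r_2 = 4.2692 / 55.4171 = 0.077

0.077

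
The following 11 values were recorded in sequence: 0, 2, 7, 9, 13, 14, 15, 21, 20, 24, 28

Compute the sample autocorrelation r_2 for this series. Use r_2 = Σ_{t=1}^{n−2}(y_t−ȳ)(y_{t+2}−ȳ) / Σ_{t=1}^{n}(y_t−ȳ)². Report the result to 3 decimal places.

Mean ȳ = (0 + 2 + 7 + 9 + 13 + 14 + 15 + 21 + 20 + 24 + 28)/11 = 13.9091
Numerator Σ_{t=1}^{9}(y_t−ȳ)(y_{t+2}−ȳ) = 324.0744
Denominator Σ(y_t−ȳ)² = 796.9091
r_2 = 324.0744 / 796.9091 = 0.407

0.407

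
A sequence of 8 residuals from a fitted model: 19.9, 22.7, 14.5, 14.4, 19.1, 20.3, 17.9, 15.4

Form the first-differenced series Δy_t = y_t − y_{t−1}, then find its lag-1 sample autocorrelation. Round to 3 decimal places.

First differences Δy: 2.8, -8.2, -0.1, 4.7, 1.2, -2.4, -2.5
Mean of differences = -0.6429
Numerator Σ(Δy_t−Δȳ)(Δy_{t+1}−Δȳ) = -17.3490
Denominator Σ(Δy_t−Δȳ)² = 107.7371
r_1(Δy) = -17.3490 / 107.7371 = -0.161

-0.161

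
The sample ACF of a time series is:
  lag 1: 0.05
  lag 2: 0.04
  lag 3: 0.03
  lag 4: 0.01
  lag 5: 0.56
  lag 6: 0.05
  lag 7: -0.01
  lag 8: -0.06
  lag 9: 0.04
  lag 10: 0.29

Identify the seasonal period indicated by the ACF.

The largest autocorrelation is r_5 = 0.56, with a weaker echo at lag 10 (0.29); the remaining lags stay at or below 0.05.
The dominant spike at lag 5 indicates a seasonal period of 5.

5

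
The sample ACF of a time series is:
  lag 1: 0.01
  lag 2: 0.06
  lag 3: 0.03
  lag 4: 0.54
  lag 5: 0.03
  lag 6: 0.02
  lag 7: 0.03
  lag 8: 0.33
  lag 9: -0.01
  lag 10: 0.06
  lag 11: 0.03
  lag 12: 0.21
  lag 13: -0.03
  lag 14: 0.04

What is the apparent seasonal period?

The largest autocorrelation is r_4 = 0.54, with weaker echoes at lags 8 (0.33) and 12 (0.21); the remaining lags stay at or below 0.06.
The dominant spike at lag 4 indicates a seasonal period of 4.

4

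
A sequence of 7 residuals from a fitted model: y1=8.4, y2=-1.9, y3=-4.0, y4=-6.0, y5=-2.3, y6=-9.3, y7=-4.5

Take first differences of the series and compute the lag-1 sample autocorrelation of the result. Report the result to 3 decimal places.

First differences Δy: -10.3, -2.1, -2.0, 3.7, -7.0, 4.8
Mean of differences = -2.1500
Numerator Σ(Δy_t−Δȳ)(Δy_{t+1}−Δȳ) = -61.6025
Denominator Σ(Δy_t−Δȳ)² = 172.4950
r_1(Δy) = -61.6025 / 172.4950 = -0.357

-0.357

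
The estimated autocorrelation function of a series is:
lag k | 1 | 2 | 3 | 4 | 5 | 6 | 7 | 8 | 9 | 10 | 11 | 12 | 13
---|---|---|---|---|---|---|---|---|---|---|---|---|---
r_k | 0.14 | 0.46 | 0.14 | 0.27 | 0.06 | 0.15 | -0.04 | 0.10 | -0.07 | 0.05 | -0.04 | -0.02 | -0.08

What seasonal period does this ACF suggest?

2

The largest autocorrelation is r_2 = 0.46, with weaker echoes at lags 4 (0.27) and 6 (0.15); the remaining lags stay at or below 0.14.
The dominant spike at lag 2 indicates a seasonal period of 2.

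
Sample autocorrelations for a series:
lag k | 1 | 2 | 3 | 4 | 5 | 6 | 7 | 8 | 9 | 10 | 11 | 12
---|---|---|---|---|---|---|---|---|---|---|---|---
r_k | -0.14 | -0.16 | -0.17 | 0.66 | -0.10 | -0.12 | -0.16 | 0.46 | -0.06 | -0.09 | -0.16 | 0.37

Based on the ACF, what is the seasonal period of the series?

The largest autocorrelation is r_4 = 0.66, with weaker echoes at lags 8 (0.46) and 12 (0.37); the remaining lags stay at or below -0.06.
The dominant spike at lag 4 indicates a seasonal period of 4.

4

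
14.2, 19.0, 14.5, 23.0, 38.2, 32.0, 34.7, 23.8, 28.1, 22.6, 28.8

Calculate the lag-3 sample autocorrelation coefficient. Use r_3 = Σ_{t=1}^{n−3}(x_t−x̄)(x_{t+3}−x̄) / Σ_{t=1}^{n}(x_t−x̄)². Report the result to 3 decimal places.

-0.297

Mean x̄ = (14.2 + 19.0 + 14.5 + 23.0 + 38.2 + 32.0 + 34.7 + 23.8 + 28.1 + 22.6 + 28.8)/11 = 25.3545
Numerator Σ_{t=1}^{8}(x_t−x̄)(x_{t+3}−x̄) = -182.3235
Denominator Σ(x_t−x̄)² = 614.0873
r_3 = -182.3235 / 614.0873 = -0.297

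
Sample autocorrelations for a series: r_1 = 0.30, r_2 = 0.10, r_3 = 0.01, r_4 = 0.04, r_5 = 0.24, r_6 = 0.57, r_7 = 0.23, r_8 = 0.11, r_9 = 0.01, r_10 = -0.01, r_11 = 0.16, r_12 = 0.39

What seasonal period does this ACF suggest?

The largest autocorrelation is r_6 = 0.57, with a weaker echo at lag 12 (0.39); the remaining lags stay at or below 0.30. The elevated value at lag 1 (0.30), dropping to 0.10 at lag 2, reflects decaying short-term dependence rather than seasonality.
The dominant spike at lag 6 indicates a seasonal period of 6.

6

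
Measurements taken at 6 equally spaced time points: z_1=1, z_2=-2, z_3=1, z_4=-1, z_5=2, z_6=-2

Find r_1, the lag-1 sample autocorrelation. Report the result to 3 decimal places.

Mean z̄ = (1 − 2 + 1 − 1 + 2 − 2)/6 = -0.1667
Deviations from mean: 1.1667, -1.8333, 1.1667, -0.8333, 2.1667, -1.8333
Numerator Σ_{t=1}^{5}(z_t−z̄)(z_{t+1}−z̄) = -11.0278
Denominator Σ(z_t−z̄)² = 14.8333
r_1 = -11.0278 / 14.8333 = -0.743

-0.743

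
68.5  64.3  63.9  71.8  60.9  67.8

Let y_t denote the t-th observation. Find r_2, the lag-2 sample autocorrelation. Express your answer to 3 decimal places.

0.069

Mean ȳ = (68.5 + 64.3 + 63.9 + 71.8 + 60.9 + 67.8)/6 = 66.2000
Deviations from mean: 2.3000, -1.9000, -2.3000, 5.6000, -5.3000, 1.6000
Σ(y_t−ȳ)(y_{t+2}−ȳ) = (-5.2900) + (-10.6400) + (12.1900) + (8.9600) = 5.2200
Denominator Σ(y_t−ȳ)² = 76.2000
r_2 = 5.2200 / 76.2000 = 0.069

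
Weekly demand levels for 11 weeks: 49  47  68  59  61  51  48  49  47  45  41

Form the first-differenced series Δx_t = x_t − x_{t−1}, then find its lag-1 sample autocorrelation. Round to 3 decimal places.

First differences Δx: -2, 21, -9, 2, -10, -3, 1, -2, -2, -4
Mean of differences = -0.8000
Numerator Σ(Δx_t−Δx̄)(Δx_{t+1}−Δx̄) = -234.2400
Denominator Σ(Δx_t−Δx̄)² = 657.6000
r_1(Δx) = -234.2400 / 657.6000 = -0.356

-0.356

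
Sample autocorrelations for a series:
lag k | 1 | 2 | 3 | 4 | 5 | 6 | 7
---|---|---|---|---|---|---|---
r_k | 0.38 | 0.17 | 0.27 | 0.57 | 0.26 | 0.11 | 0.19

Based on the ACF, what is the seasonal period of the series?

The largest autocorrelation is r_4 = 0.57; the remaining lags stay at or below 0.38. The elevated value at lag 1 (0.38), dropping to 0.17 at lag 2, reflects decaying short-term dependence rather than seasonality.
The dominant spike at lag 4 indicates a seasonal period of 4.

4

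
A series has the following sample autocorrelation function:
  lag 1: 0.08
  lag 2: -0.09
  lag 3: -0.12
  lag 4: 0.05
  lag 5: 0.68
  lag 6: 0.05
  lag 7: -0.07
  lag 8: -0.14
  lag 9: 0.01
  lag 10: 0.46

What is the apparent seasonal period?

5

The largest autocorrelation is r_5 = 0.68, with a weaker echo at lag 10 (0.46); the remaining lags stay at or below 0.08.
The dominant spike at lag 5 indicates a seasonal period of 5.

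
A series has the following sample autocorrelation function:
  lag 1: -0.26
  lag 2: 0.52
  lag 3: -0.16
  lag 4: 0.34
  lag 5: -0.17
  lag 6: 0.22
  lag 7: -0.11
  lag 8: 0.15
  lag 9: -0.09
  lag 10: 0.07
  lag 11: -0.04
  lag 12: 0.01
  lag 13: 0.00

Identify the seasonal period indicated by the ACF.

The largest autocorrelation is r_2 = 0.52, with weaker echoes at lags 4 (0.34), 6 (0.22) and 8 (0.15); the remaining lags stay at or below 0.07.
The dominant spike at lag 2 indicates a seasonal period of 2.

2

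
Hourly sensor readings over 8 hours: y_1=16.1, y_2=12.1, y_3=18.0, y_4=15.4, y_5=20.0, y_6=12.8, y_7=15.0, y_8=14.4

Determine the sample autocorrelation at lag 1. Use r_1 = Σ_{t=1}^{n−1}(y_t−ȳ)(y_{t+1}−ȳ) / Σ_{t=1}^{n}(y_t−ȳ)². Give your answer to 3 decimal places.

Mean ȳ = (16.1 + 12.1 + 18.0 + 15.4 + 20.0 + 12.8 + 15.0 + 14.4)/8 = 15.4750
Numerator Σ_{t=1}^{7}(y_t−ȳ)(y_{t+1}−ȳ) = -21.4831
Denominator Σ(y_t−ȳ)² = 47.1750
r_1 = -21.4831 / 47.1750 = -0.455

-0.455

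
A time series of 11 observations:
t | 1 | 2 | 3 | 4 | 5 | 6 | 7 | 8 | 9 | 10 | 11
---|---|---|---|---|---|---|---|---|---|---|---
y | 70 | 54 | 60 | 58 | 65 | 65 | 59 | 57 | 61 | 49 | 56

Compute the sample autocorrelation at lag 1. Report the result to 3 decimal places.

-0.071

Mean ȳ = (70 + 54 + 60 + 58 + 65 + 65 + 59 + 57 + 61 + 49 + 56)/11 = 59.4545
Numerator Σ_{t=1}^{10}(y_t−ȳ)(y_{t+1}−ȳ) = -23.8430
Denominator Σ(y_t−ȳ)² = 334.7273
r_1 = -23.8430 / 334.7273 = -0.071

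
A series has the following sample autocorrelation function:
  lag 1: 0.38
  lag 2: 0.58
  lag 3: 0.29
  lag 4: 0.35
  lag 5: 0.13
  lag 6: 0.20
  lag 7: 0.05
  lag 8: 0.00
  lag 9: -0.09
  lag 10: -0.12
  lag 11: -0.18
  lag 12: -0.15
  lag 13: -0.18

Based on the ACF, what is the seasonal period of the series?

The largest autocorrelation is r_2 = 0.58; the remaining lags stay at or below 0.38.
The dominant spike at lag 2 indicates a seasonal period of 2.

2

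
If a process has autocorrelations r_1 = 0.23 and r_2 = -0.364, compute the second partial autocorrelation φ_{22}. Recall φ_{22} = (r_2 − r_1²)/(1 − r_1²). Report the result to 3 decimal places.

φ_{22} = (r_2 − r_1²) / (1 − r_1²)
r_1² = (0.23)² = 0.0529
Numerator = -0.364 − 0.0529 = -0.4169; denominator = 1 − 0.0529 = 0.9471
φ_{22} = -0.4169 / 0.9471 = -0.440

-0.440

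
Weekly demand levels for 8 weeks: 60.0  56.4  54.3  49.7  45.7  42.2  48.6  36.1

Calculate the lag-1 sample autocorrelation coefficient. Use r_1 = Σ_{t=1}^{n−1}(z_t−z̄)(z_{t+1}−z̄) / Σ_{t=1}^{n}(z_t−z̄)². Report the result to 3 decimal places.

Mean z̄ = (60.0 + 56.4 + 54.3 + 49.7 + 45.7 + 42.2 + 48.6 + 36.1)/8 = 49.1250
Deviations from mean: 10.8750, 7.2750, 5.1750, 0.5750, -3.4250, -6.9250, -0.5250, -13.0250
Σ(z_t−z̄)(z_{t+1}−z̄) = (79.1156) + (37.6481) + (2.9756) + (-1.9694) + (23.7181) + (3.6356) + (6.8381) = 151.9619
Denominator Σ(z_t−z̄)² = 427.9150
r_1 = 151.9619 / 427.9150 = 0.355

0.355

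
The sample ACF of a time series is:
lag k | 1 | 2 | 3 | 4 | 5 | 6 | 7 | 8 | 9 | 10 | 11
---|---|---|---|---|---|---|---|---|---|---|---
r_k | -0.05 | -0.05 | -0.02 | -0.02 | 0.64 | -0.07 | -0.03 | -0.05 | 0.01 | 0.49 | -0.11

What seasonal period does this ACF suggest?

The largest autocorrelation is r_5 = 0.64, with a weaker echo at lag 10 (0.49); the remaining lags stay at or below 0.01.
The dominant spike at lag 5 indicates a seasonal period of 5.

5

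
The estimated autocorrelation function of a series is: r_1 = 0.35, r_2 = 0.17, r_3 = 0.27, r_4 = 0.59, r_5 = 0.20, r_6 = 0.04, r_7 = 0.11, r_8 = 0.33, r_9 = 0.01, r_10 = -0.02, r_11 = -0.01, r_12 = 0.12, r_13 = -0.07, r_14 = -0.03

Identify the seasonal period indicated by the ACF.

4

The largest autocorrelation is r_4 = 0.59; the remaining lags stay at or below 0.35. The elevated value at lag 1 (0.35), dropping to 0.17 at lag 2, reflects decaying short-term dependence rather than seasonality.
The dominant spike at lag 4 indicates a seasonal period of 4.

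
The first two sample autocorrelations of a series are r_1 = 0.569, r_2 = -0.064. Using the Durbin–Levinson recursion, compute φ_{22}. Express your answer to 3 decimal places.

-0.573

φ_{22} = (r_2 − r_1²) / (1 − r_1²)
r_1² = (0.569)² = 0.323761
Numerator = -0.064 − 0.3238 = -0.3878; denominator = 1 − 0.3238 = 0.6762
φ_{22} = -0.3878 / 0.6762 = -0.573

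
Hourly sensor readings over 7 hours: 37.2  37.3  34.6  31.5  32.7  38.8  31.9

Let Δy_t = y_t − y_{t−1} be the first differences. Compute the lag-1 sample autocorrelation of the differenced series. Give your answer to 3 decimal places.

-0.303

First differences Δy: 0.1, -2.7, -3.1, 1.2, 6.1, -6.9
Mean of differences = -0.8833
Numerator Σ(Δy_t−Δȳ)(Δy_{t+1}−Δȳ) = -29.8453
Denominator Σ(Δy_t−Δȳ)² = 98.4883
r_1(Δy) = -29.8453 / 98.4883 = -0.303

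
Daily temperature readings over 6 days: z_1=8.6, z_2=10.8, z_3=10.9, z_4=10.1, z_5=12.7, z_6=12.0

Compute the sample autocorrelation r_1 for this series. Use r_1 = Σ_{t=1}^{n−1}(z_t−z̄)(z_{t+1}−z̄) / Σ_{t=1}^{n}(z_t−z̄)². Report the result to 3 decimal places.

Mean z̄ = (8.6 + 10.8 + 10.9 + 10.1 + 12.7 + 12.0)/6 = 10.8500
Deviations from mean: -2.2500, -0.0500, 0.0500, -0.7500, 1.8500, 1.1500
Numerator Σ_{t=1}^{5}(z_t−z̄)(z_{t+1}−z̄) = 0.8125
Denominator Σ(z_t−z̄)² = 10.3750
r_1 = 0.8125 / 10.3750 = 0.078

0.078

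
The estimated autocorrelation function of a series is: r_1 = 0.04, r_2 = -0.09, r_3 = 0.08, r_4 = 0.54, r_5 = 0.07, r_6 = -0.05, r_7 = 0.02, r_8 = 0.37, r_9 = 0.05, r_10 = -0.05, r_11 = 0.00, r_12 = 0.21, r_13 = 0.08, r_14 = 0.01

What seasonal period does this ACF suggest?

The largest autocorrelation is r_4 = 0.54, with weaker echoes at lags 8 (0.37) and 12 (0.21); the remaining lags stay at or below 0.08.
The dominant spike at lag 4 indicates a seasonal period of 4.

4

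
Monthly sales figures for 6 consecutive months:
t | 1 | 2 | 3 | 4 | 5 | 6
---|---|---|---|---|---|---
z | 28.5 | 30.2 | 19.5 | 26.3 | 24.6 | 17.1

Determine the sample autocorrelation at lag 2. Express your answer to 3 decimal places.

-0.183

Mean z̄ = (28.5 + 30.2 + 19.5 + 26.3 + 24.6 + 17.1)/6 = 24.3667
Deviations from mean: 4.1333, 5.8333, -4.8667, 1.9333, 0.2333, -7.2667
Numerator Σ_{t=1}^{4}(z_t−z̄)(z_{t+2}−z̄) = -24.0222
Denominator Σ(z_t−z̄)² = 131.3933
r_2 = -24.0222 / 131.3933 = -0.183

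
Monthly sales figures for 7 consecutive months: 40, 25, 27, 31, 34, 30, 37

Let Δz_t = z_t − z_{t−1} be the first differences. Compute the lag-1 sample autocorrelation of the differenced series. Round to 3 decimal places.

-0.150

First differences Δz: -15, 2, 4, 3, -4, 7
Mean of differences = -0.5000
Numerator Σ(Δz_t−Δz̄)(Δz_{t+1}−Δz̄) = -47.7500
Denominator Σ(Δz_t−Δz̄)² = 317.5000
r_1(Δz) = -47.7500 / 317.5000 = -0.150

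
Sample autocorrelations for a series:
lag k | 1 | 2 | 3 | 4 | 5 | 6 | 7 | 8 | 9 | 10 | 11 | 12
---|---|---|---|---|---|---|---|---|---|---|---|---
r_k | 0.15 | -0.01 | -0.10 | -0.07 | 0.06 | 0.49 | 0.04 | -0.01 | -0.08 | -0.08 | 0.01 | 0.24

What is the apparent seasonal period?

6

The largest autocorrelation is r_6 = 0.49, with a weaker echo at lag 12 (0.24); the remaining lags stay at or below 0.15.
The dominant spike at lag 6 indicates a seasonal period of 6.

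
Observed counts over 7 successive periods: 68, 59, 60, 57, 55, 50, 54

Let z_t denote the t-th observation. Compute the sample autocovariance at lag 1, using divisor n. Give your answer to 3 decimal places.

9.280

Mean z̄ = (68 + 59 + 60 + 57 + 55 + 50 + 54)/7 = 57.5714
Deviations: 10.4286, 1.4286, 2.4286, -0.5714, -2.5714, -7.5714, -3.5714
Σ_{t=1}^{6}(z_t−z̄)(z_{t+1}−z̄) = 64.9592
γ_1 = 64.9592 / 7 = 9.280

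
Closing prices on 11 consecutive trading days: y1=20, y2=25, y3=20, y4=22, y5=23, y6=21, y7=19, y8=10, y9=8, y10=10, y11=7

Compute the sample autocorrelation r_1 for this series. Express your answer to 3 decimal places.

0.697

Mean ȳ = (20 + 25 + 20 + 22 + 23 + 21 + 19 + 10 + 8 + 10 + 7)/11 = 16.8182
Numerator Σ_{t=1}^{10}(y_t−ȳ)(y_{t+1}−ȳ) = 307.8760
Denominator Σ(y_t−ȳ)² = 441.6364
r_1 = 307.8760 / 441.6364 = 0.697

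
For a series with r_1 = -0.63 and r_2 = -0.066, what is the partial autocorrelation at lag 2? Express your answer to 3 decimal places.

-0.768

φ_{22} = (r_2 − r_1²) / (1 − r_1²)
r_1² = (-0.63)² = 0.3969
Numerator = -0.066 − 0.3969 = -0.4629; denominator = 1 − 0.3969 = 0.6031
φ_{22} = -0.4629 / 0.6031 = -0.768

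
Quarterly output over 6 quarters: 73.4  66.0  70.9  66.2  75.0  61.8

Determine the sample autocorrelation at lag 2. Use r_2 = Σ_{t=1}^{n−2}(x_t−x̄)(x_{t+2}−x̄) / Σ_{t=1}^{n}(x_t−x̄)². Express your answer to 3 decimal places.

Mean x̄ = (73.4 + 66.0 + 70.9 + 66.2 + 75.0 + 61.8)/6 = 68.8833
Deviations from mean: 4.5167, -2.8833, 2.0167, -2.6833, 6.1167, -7.0833
Σ(x_t−x̄)(x_{t+2}−x̄) = (9.1086) + (7.7369) + (12.3353) + (19.0069) = 48.1878
Denominator Σ(x_t−x̄)² = 127.5683
r_2 = 48.1878 / 127.5683 = 0.378

0.378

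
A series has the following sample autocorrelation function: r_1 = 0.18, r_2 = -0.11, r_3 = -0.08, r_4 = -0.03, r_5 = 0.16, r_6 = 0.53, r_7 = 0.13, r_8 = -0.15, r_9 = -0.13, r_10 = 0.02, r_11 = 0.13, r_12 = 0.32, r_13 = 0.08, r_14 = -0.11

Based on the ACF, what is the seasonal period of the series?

6

The largest autocorrelation is r_6 = 0.53, with a weaker echo at lag 12 (0.32); the remaining lags stay at or below 0.18.
The dominant spike at lag 6 indicates a seasonal period of 6.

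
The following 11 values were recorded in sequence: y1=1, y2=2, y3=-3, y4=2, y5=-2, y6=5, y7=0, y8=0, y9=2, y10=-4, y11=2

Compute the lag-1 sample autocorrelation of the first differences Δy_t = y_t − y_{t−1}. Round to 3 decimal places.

First differences Δy: 1, -5, 5, -4, 7, -5, 0, 2, -6, 6
Mean of differences = 0.1000
Numerator Σ(Δy_t−Δȳ)(Δy_{t+1}−Δȳ) = -160.4100
Denominator Σ(Δy_t−Δȳ)² = 216.9000
r_1(Δy) = -160.4100 / 216.9000 = -0.740

-0.740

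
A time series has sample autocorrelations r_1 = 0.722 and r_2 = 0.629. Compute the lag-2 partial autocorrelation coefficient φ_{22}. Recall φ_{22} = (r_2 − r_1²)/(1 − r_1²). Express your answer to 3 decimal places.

φ_{22} = (r_2 − r_1²) / (1 − r_1²)
r_1² = (0.722)² = 0.521284
Numerator = 0.629 − 0.5213 = 0.1077; denominator = 1 − 0.5213 = 0.4787
φ_{22} = 0.1077 / 0.4787 = 0.225

0.225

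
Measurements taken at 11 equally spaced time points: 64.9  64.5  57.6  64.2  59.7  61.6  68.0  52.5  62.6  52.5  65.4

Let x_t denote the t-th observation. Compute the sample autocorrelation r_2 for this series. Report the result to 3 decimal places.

Mean x̄ = (64.9 + 64.5 + 57.6 + 64.2 + 59.7 + 61.6 + 68.0 + 52.5 + 62.6 + 52.5 + 65.4)/11 = 61.2273
Numerator Σ_{t=1}^{9}(x_t−x̄)(x_{t+2}−x̄) = 80.6485
Denominator Σ(x_t−x̄)² = 266.1618
r_2 = 80.6485 / 266.1618 = 0.303

0.303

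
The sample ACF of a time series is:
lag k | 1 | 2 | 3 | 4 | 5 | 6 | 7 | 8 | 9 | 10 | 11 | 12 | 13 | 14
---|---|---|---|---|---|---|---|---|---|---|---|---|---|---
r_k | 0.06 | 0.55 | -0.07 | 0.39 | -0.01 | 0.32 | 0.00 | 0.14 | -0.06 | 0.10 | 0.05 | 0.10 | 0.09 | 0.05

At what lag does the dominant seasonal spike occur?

2

The largest autocorrelation is r_2 = 0.55, with weaker echoes at lags 4 (0.39) and 6 (0.32); the remaining lags stay at or below 0.14.
The dominant spike at lag 2 indicates a seasonal period of 2.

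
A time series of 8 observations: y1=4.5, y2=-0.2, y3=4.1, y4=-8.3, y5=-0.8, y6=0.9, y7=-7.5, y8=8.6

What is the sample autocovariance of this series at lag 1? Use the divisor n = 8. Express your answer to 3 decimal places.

-12.399

Mean ȳ = (4.5 − 0.2 + 4.1 − 8.3 − 0.8 + 0.9 − 7.5 + 8.6)/8 = 0.1625
Σ_{t=1}^{7}(y_t−ȳ)(y_{t+1}−ȳ) = -99.1889
γ_1 = -99.1889 / 8 = -12.399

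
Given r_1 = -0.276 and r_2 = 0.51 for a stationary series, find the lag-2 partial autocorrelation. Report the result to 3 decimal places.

φ_{22} = (r_2 − r_1²) / (1 − r_1²)
r_1² = (-0.276)² = 0.076176
Numerator = 0.51 − 0.0762 = 0.4338; denominator = 1 − 0.0762 = 0.9238
φ_{22} = 0.4338 / 0.9238 = 0.470

0.470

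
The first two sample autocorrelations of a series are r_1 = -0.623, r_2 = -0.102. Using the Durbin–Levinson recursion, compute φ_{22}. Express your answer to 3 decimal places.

φ_{22} = (r_2 − r_1²) / (1 − r_1²)
r_1² = (-0.623)² = 0.388129
Numerator = -0.102 − 0.3881 = -0.4901; denominator = 1 − 0.3881 = 0.6119
φ_{22} = -0.4901 / 0.6119 = -0.801

-0.801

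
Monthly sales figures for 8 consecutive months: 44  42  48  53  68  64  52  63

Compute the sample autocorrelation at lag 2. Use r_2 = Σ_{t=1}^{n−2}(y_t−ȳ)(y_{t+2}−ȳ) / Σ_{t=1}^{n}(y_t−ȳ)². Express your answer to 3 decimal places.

0.054

Mean ȳ = (44 + 42 + 48 + 53 + 68 + 64 + 52 + 63)/8 = 54.2500
Σ(y_t−ȳ)(y_{t+2}−ȳ) = (64.0625) + (15.3125) + (-85.9375) + (-12.1875) + (-30.9375) + (85.3125) = 35.6250
Denominator Σ(y_t−ȳ)² = 661.5000
r_2 = 35.6250 / 661.5000 = 0.054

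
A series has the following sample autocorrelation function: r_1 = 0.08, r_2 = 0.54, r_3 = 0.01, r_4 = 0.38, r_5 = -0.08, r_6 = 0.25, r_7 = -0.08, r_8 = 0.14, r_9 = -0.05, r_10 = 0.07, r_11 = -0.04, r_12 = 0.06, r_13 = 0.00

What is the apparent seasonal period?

2

The largest autocorrelation is r_2 = 0.54, with weaker echoes at lags 4 (0.38) and 6 (0.25); the remaining lags stay at or below 0.14.
The dominant spike at lag 2 indicates a seasonal period of 2.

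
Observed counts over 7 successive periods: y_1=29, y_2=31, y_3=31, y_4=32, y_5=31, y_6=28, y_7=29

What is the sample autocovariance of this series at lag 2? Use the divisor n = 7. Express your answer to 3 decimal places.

Mean ȳ = (29 + 31 + 31 + 32 + 31 + 28 + 29)/7 = 30.1429
Σ_{t=1}^{5}(y_t−ȳ)(y_{t+2}−ȳ) = -3.6122
γ_2 = -3.6122 / 7 = -0.516

-0.516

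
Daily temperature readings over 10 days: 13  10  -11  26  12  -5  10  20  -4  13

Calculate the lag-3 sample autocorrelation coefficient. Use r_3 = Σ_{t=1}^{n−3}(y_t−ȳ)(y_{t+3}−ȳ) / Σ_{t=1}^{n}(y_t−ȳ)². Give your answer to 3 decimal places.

Mean ȳ = (13 + 10 − 11 + 26 + 12 − 5 + 10 + 20 − 4 + 13)/10 = 8.4000
Σ(y_t−ȳ)(y_{t+3}−ȳ) = (80.9600) + (5.7600) + (259.9600) + (28.1600) + (41.7600) + (166.1600) + (7.3600) = 590.1200
Denominator Σ(y_t−ȳ)² = 1214.4000
r_3 = 590.1200 / 1214.4000 = 0.486

0.486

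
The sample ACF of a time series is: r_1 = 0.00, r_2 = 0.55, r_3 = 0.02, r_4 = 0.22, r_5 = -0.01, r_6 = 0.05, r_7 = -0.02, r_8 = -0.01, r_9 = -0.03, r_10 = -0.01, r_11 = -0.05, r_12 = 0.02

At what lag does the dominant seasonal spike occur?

The largest autocorrelation is r_2 = 0.55, with a weaker echo at lag 4 (0.22); the remaining lags stay at or below 0.05.
The dominant spike at lag 2 indicates a seasonal period of 2.

2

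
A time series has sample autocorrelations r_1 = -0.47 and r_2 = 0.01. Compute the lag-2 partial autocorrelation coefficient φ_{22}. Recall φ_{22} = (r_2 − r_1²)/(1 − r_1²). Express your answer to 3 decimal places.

-0.271

φ_{22} = (r_2 − r_1²) / (1 − r_1²)
r_1² = (-0.47)² = 0.2209
Numerator = 0.01 − 0.2209 = -0.2109; denominator = 1 − 0.2209 = 0.7791
φ_{22} = -0.2109 / 0.7791 = -0.271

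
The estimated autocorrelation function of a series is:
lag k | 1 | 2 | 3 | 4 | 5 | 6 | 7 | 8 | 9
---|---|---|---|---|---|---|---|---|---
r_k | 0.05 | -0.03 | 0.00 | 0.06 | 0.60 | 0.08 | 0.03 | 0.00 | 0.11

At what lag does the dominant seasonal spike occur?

5

The largest autocorrelation is r_5 = 0.60; the remaining lags stay at or below 0.11.
The dominant spike at lag 5 indicates a seasonal period of 5.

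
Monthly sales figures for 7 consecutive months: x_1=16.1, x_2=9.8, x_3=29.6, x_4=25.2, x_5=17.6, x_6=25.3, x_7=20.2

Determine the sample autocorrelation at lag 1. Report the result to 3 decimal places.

-0.136

Mean x̄ = (16.1 + 9.8 + 29.6 + 25.2 + 17.6 + 25.3 + 20.2)/7 = 20.5429
Deviations from mean: -4.4429, -10.7429, 9.0571, 4.6571, -2.9429, 4.7571, -0.3429
Numerator Σ_{t=1}^{6}(x_t−x̄)(x_{t+1}−x̄) = -36.7261
Denominator Σ(x_t−x̄)² = 270.2771
r_1 = -36.7261 / 270.2771 = -0.136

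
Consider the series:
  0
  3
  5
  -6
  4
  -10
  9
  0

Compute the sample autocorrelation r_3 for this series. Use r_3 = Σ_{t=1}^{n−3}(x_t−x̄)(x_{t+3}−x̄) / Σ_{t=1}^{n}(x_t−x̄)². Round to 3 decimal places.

Mean x̄ = (0 + 3 + 5 − 6 + 4 − 10 + 9 + 0)/8 = 0.6250
Numerator Σ_{t=1}^{5}(x_t−x̄)(x_{t+3}−x̄) = -91.9219
Denominator Σ(x_t−x̄)² = 263.8750
r_3 = -91.9219 / 263.8750 = -0.348

-0.348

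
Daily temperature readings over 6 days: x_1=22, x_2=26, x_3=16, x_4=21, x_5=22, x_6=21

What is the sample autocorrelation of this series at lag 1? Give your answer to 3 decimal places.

-0.398

Mean x̄ = (22 + 26 + 16 + 21 + 22 + 21)/6 = 21.3333
Deviations from mean: 0.6667, 4.6667, -5.3333, -0.3333, 0.6667, -0.3333
Σ(x_t−x̄)(x_{t+1}−x̄) = (3.1111) + (-24.8889) + (1.7778) + (-0.2222) + (-0.2222) = -20.4444
Denominator Σ(x_t−x̄)² = 51.3333
r_1 = -20.4444 / 51.3333 = -0.398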